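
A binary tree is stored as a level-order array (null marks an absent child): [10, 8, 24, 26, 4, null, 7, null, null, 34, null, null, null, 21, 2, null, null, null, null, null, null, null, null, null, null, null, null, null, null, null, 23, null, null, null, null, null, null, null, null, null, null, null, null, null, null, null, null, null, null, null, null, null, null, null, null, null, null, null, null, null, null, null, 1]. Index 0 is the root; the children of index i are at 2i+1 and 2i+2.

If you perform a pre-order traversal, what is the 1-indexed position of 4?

4

Pre-order visits the node, then its left subtree, then its right subtree.
Visit 10.
At 10: go left to 8.
  Visit 8.
  At 8: go left to 26.
    26 is a leaf — visit 26.
  At 8: go right to 4.
    Visit 4.
    At 4: go left to 34.
      34 is a leaf — visit 34.
    At 4: no right child.
At 10: go right to 24.
  Visit 24.
  At 24: no left child.
  At 24: go right to 7.
    Visit 7.
    At 7: go left to 21.
      21 is a leaf — visit 21.
    At 7: go right to 2.
      Visit 2.
      At 2: no left child.
      At 2: go right to 23.
        Visit 23.
        At 23: no left child.
        At 23: go right to 1.
          1 is a leaf — visit 1.
Full pre-order sequence: 10, 8, 26, 4, 34, 24, 7, 21, 2, 23, 1.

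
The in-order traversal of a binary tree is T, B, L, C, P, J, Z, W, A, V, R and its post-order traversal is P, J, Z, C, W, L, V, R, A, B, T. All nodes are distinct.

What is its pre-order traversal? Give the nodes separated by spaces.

The last element of post-order is the root; it splits in-order into left and right subtrees.
Root T: left subtree has 0 nodes { }, right has 10 {B, L, C, P, J, Z, W, A, V, R}.
  Root B: left subtree has 0 nodes { }, right has 9 {L, C, P, J, Z, W, A, V, R}.
    Root A: left subtree has 6 nodes {L, C, P, J, Z, W}, right has 2 {V, R}.
      Root L: left subtree has 0 nodes { }, right has 5 {C, P, J, Z, W}.
        Root W: left subtree has 4 nodes {C, P, J, Z}, right has 0 { }.
          Root C: left subtree has 0 nodes { }, right has 3 {P, J, Z}.
            Root Z: left subtree has 2 nodes {P, J}, right has 0 { }.
              Root J: left subtree has 1 node {P}, right has 0 { }.
      Root R: left subtree has 1 node {V}, right has 0 { }.

T B A L W C Z J P R V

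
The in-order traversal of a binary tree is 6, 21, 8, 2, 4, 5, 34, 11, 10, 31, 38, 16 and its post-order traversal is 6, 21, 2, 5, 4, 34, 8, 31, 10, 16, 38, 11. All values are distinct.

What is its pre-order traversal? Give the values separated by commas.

11, 8, 21, 6, 34, 4, 2, 5, 38, 10, 31, 16

The last element of post-order is the root; it splits in-order into left and right subtrees.
Root 11: left subtree has 7 nodes {6, 21, 8, 2, 4, 5, 34}, right has 4 {10, 31, 38, 16}.
  Root 8: left subtree has 2 nodes {6, 21}, right has 4 {2, 4, 5, 34}.
    Root 21: left subtree has 1 node {6}, right has 0 { }.
    Root 34: left subtree has 3 nodes {2, 4, 5}, right has 0 { }.
      Root 4: left subtree has 1 node {2}, right has 1 {5}.
  Root 38: left subtree has 2 nodes {10, 31}, right has 1 {16}.
    Root 10: left subtree has 0 nodes { }, right has 1 {31}.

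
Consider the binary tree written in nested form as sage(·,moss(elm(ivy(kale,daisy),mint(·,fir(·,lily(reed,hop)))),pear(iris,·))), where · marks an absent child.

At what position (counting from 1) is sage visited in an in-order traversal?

1

In-order visits the left subtree, then the node, then the right subtree.
At sage: no left child.
Visit sage.
At sage: go right to moss.
  At moss: go left to elm.
    At elm: go left to ivy.
      At ivy: go left to kale.
        kale is a leaf — visit kale.
      Visit ivy.
      At ivy: go right to daisy.
        daisy is a leaf — visit daisy.
    Visit elm.
    At elm: go right to mint.
      At mint: no left child.
      Visit mint.
      At mint: go right to fir.
        At fir: no left child.
        Visit fir.
        At fir: go right to lily.
          At lily: go left to reed.
            reed is a leaf — visit reed.
          Visit lily.
          At lily: go right to hop.
            hop is a leaf — visit hop.
  Visit moss.
  At moss: go right to pear.
    At pear: go left to iris.
      iris is a leaf — visit iris.
    Visit pear.
    At pear: no right child.
Full in-order sequence: sage, kale, ivy, daisy, elm, mint, fir, reed, lily, hop, moss, iris, pear.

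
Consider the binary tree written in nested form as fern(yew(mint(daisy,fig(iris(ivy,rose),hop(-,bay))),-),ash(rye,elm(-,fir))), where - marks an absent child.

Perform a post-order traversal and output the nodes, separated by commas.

daisy, ivy, rose, iris, bay, hop, fig, mint, yew, rye, fir, elm, ash, fern

Post-order visits the left subtree, then the right subtree, then the node.
At fern: go left to yew.
  At yew: go left to mint.
    At mint: go left to daisy.
      daisy is a leaf — visit daisy.
    At mint: go right to fig.
      At fig: go left to iris.
        At iris: go left to ivy.
          ivy is a leaf — visit ivy.
        At iris: go right to rose.
          rose is a leaf — visit rose.
        Visit iris.
      At fig: go right to hop.
        At hop: no left child.
        At hop: go right to bay.
          bay is a leaf — visit bay.
        Visit hop.
      Visit fig.
    Visit mint.
  At yew: no right child.
  Visit yew.
At fern: go right to ash.
  At ash: go left to rye.
    rye is a leaf — visit rye.
  At ash: go right to elm.
    At elm: no left child.
    At elm: go right to fir.
      fir is a leaf — visit fir.
    Visit elm.
  Visit ash.
Visit fern.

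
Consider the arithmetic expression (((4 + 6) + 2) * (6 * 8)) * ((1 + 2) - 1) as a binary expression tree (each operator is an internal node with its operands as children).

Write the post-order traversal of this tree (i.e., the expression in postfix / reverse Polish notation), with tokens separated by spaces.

Post-order on an expression tree gives postfix notation: for each operator, emit left operand, right operand, then the operator.

4 6 + 2 + 6 8 * * 1 2 + 1 - *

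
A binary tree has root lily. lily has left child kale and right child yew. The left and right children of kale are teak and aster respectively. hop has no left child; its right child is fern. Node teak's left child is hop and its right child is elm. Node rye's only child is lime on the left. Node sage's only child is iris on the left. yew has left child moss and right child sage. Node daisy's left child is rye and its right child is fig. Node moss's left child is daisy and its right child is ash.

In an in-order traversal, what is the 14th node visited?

In-order visits the left subtree, then the node, then the right subtree.
At lily: go left to kale.
  At kale: go left to teak.
    At teak: go left to hop.
      At hop: no left child.
      Visit hop.
      At hop: go right to fern.
        fern is a leaf — visit fern.
    Visit teak.
    At teak: go right to elm.
      elm is a leaf — visit elm.
  Visit kale.
  At kale: go right to aster.
    aster is a leaf — visit aster.
Visit lily.
At lily: go right to yew.
  At yew: go left to moss.
    At moss: go left to daisy.
      At daisy: go left to rye.
        At rye: go left to lime.
          lime is a leaf — visit lime.
        Visit rye.
        At rye: no right child.
      Visit daisy.
      At daisy: go right to fig.
        fig is a leaf — visit fig.
    Visit moss.
    At moss: go right to ash.
      ash is a leaf — visit ash.
  Visit yew.
  At yew: go right to sage.
    At sage: go left to iris.
      iris is a leaf — visit iris.
    Visit sage.
    At sage: no right child.
Full in-order sequence: hop, fern, teak, elm, kale, aster, lily, lime, rye, daisy, fig, moss, ash, yew, iris, sage.

yew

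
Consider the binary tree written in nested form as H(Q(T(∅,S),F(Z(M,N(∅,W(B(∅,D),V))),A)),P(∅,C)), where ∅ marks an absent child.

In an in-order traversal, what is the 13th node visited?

H

In-order visits the left subtree, then the node, then the right subtree.
At H: go left to Q.
  At Q: go left to T.
    At T: no left child.
    Visit T.
    At T: go right to S.
      S is a leaf — visit S.
  Visit Q.
  At Q: go right to F.
    At F: go left to Z.
      At Z: go left to M.
        M is a leaf — visit M.
      Visit Z.
      At Z: go right to N.
        At N: no left child.
        Visit N.
        At N: go right to W.
          At W: go left to B.
            At B: no left child.
            Visit B.
            At B: go right to D.
              D is a leaf — visit D.
          Visit W.
          At W: go right to V.
            V is a leaf — visit V.
    Visit F.
    At F: go right to A.
      A is a leaf — visit A.
Visit H.
At H: go right to P.
  At P: no left child.
  Visit P.
  At P: go right to C.
    C is a leaf — visit C.
Full in-order sequence: T, S, Q, M, Z, N, B, D, W, V, F, A, H, P, C.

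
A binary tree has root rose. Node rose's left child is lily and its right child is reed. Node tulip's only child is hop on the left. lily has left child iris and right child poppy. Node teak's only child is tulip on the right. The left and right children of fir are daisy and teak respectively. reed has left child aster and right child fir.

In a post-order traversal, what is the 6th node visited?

hop

Post-order visits the left subtree, then the right subtree, then the node.
At rose: go left to lily.
  At lily: go left to iris.
    iris is a leaf — visit iris.
  At lily: go right to poppy.
    poppy is a leaf — visit poppy.
  Visit lily.
At rose: go right to reed.
  At reed: go left to aster.
    aster is a leaf — visit aster.
  At reed: go right to fir.
    At fir: go left to daisy.
      daisy is a leaf — visit daisy.
    At fir: go right to teak.
      At teak: no left child.
      At teak: go right to tulip.
        At tulip: go left to hop.
          hop is a leaf — visit hop.
        At tulip: no right child.
        Visit tulip.
      Visit teak.
    Visit fir.
  Visit reed.
Visit rose.
Full post-order sequence: iris, poppy, lily, aster, daisy, hop, tulip, teak, fir, reed, rose.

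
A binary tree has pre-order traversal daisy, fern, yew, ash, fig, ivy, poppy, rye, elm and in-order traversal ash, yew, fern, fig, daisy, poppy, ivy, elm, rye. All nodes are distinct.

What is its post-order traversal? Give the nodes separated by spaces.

The first element of pre-order is the root; it splits in-order into left and right subtrees.
Root daisy: left subtree has 4 nodes {ash, yew, fern, fig}, right has 4 {poppy, ivy, elm, rye}.
  Root fern: left subtree has 2 nodes {ash, yew}, right has 1 {fig}.
    Root yew: left subtree has 1 node {ash}, right has 0 { }.
  Root ivy: left subtree has 1 node {poppy}, right has 2 {elm, rye}.
    Root rye: left subtree has 1 node {elm}, right has 0 { }.

ash yew fig fern poppy elm rye ivy daisy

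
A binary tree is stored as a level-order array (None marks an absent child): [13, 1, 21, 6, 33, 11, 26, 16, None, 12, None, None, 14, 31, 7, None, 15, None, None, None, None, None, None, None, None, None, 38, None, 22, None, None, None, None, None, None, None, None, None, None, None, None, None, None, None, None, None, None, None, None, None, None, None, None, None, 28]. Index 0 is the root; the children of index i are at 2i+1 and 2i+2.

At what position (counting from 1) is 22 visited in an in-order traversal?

In-order visits the left subtree, then the node, then the right subtree.
At 13: go left to 1.
  At 1: go left to 6.
    At 6: go left to 16.
      At 16: no left child.
      Visit 16.
      At 16: go right to 15.
        15 is a leaf — visit 15.
    Visit 6.
    At 6: no right child.
  Visit 1.
  At 1: go right to 33.
    At 33: go left to 12.
      12 is a leaf — visit 12.
    Visit 33.
    At 33: no right child.
Visit 13.
At 13: go right to 21.
  At 21: go left to 11.
    At 11: no left child.
    Visit 11.
    At 11: go right to 14.
      At 14: no left child.
      Visit 14.
      At 14: go right to 38.
        At 38: no left child.
        Visit 38.
        At 38: go right to 28.
          28 is a leaf — visit 28.
  Visit 21.
  At 21: go right to 26.
    At 26: go left to 31.
      At 31: no left child.
      Visit 31.
      At 31: go right to 22.
        22 is a leaf — visit 22.
    Visit 26.
    At 26: go right to 7.
      7 is a leaf — visit 7.
Full in-order sequence: 16, 15, 6, 1, 12, 33, 13, 11, 14, 38, 28, 21, 31, 22, 26, 7.

14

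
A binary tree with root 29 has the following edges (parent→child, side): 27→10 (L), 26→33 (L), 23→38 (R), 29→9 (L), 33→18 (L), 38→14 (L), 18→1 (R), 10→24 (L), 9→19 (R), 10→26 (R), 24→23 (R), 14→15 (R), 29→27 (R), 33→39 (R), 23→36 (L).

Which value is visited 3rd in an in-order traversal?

In-order visits the left subtree, then the node, then the right subtree.
At 29: go left to 9.
  At 9: no left child.
  Visit 9.
  At 9: go right to 19.
    19 is a leaf — visit 19.
Visit 29.
At 29: go right to 27.
  At 27: go left to 10.
    At 10: go left to 24.
      At 24: no left child.
      Visit 24.
      At 24: go right to 23.
        At 23: go left to 36.
          36 is a leaf — visit 36.
        Visit 23.
        At 23: go right to 38.
          At 38: go left to 14.
            At 14: no left child.
            Visit 14.
            At 14: go right to 15.
              15 is a leaf — visit 15.
          Visit 38.
          At 38: no right child.
    Visit 10.
    At 10: go right to 26.
      At 26: go left to 33.
        At 33: go left to 18.
          At 18: no left child.
          Visit 18.
          At 18: go right to 1.
            1 is a leaf — visit 1.
        Visit 33.
        At 33: go right to 39.
          39 is a leaf — visit 39.
      Visit 26.
      At 26: no right child.
  Visit 27.
  At 27: no right child.
Full in-order sequence: 9, 19, 29, 24, 36, 23, 14, 15, 38, 10, 18, 1, 33, 39, 26, 27.

29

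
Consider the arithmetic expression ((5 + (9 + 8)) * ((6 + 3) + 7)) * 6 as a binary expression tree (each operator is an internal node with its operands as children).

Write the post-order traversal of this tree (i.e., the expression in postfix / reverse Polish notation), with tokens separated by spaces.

Post-order on an expression tree gives postfix notation: for each operator, emit left operand, right operand, then the operator.

5 9 8 + + 6 3 + 7 + * 6 *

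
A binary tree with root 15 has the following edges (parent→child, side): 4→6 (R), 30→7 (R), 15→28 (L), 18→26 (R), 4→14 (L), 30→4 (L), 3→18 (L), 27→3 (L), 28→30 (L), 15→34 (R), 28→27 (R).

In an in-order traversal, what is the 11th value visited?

15

In-order visits the left subtree, then the node, then the right subtree.
At 15: go left to 28.
  At 28: go left to 30.
    At 30: go left to 4.
      At 4: go left to 14.
        14 is a leaf — visit 14.
      Visit 4.
      At 4: go right to 6.
        6 is a leaf — visit 6.
    Visit 30.
    At 30: go right to 7.
      7 is a leaf — visit 7.
  Visit 28.
  At 28: go right to 27.
    At 27: go left to 3.
      At 3: go left to 18.
        At 18: no left child.
        Visit 18.
        At 18: go right to 26.
          26 is a leaf — visit 26.
      Visit 3.
      At 3: no right child.
    Visit 27.
    At 27: no right child.
Visit 15.
At 15: go right to 34.
  34 is a leaf — visit 34.
Full in-order sequence: 14, 4, 6, 30, 7, 28, 18, 26, 3, 27, 15, 34.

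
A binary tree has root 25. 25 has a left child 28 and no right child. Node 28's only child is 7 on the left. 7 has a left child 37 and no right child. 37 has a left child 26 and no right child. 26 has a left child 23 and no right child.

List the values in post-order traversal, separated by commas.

23, 26, 37, 7, 28, 25

Post-order visits the left subtree, then the right subtree, then the node.
At 25: go left to 28.
  At 28: go left to 7.
    At 7: go left to 37.
      At 37: go left to 26.
        At 26: go left to 23.
          23 is a leaf — visit 23.
        At 26: no right child.
        Visit 26.
      At 37: no right child.
      Visit 37.
    At 7: no right child.
    Visit 7.
  At 28: no right child.
  Visit 28.
At 25: no right child.
Visit 25.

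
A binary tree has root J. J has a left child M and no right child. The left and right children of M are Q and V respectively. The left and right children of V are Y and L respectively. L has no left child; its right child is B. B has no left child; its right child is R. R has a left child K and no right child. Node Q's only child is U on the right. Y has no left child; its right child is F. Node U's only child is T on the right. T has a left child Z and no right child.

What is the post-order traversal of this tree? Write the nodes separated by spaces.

Z T U Q F Y K R B L V M J

Post-order visits the left subtree, then the right subtree, then the node.
At J: go left to M.
  At M: go left to Q.
    At Q: no left child.
    At Q: go right to U.
      At U: no left child.
      At U: go right to T.
        At T: go left to Z.
          Z is a leaf — visit Z.
        At T: no right child.
        Visit T.
      Visit U.
    Visit Q.
  At M: go right to V.
    At V: go left to Y.
      At Y: no left child.
      At Y: go right to F.
        F is a leaf — visit F.
      Visit Y.
    At V: go right to L.
      At L: no left child.
      At L: go right to B.
        At B: no left child.
        At B: go right to R.
          At R: go left to K.
            K is a leaf — visit K.
          At R: no right child.
          Visit R.
        Visit B.
      Visit L.
    Visit V.
  Visit M.
At J: no right child.
Visit J.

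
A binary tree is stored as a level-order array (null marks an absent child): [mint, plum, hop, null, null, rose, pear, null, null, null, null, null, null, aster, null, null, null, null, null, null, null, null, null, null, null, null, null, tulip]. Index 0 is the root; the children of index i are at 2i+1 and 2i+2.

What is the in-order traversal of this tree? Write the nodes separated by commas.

plum, mint, rose, hop, tulip, aster, pear

In-order visits the left subtree, then the node, then the right subtree.
At mint: go left to plum.
  plum is a leaf — visit plum.
Visit mint.
At mint: go right to hop.
  At hop: go left to rose.
    rose is a leaf — visit rose.
  Visit hop.
  At hop: go right to pear.
    At pear: go left to aster.
      At aster: go left to tulip.
        tulip is a leaf — visit tulip.
      Visit aster.
      At aster: no right child.
    Visit pear.
    At pear: no right child.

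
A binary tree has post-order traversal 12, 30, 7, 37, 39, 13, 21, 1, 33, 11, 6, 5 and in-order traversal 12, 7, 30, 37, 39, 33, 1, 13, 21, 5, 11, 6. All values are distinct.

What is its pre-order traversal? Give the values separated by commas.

The last element of post-order is the root; it splits in-order into left and right subtrees.
Root 5: left subtree has 9 nodes {12, 7, 30, 37, 39, 33, 1, 13, 21}, right has 2 {11, 6}.
  Root 33: left subtree has 5 nodes {12, 7, 30, 37, 39}, right has 3 {1, 13, 21}.
    Root 39: left subtree has 4 nodes {12, 7, 30, 37}, right has 0 { }.
      Root 37: left subtree has 3 nodes {12, 7, 30}, right has 0 { }.
        Root 7: left subtree has 1 node {12}, right has 1 {30}.
    Root 1: left subtree has 0 nodes { }, right has 2 {13, 21}.
      Root 21: left subtree has 1 node {13}, right has 0 { }.
  Root 6: left subtree has 1 node {11}, right has 0 { }.

5, 33, 39, 37, 7, 12, 30, 1, 21, 13, 6, 11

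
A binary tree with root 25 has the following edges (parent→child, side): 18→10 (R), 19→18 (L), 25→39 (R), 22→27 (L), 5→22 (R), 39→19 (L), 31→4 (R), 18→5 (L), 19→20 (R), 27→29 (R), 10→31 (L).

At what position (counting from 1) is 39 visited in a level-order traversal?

Level-order visits nodes level by level from the root, left to right within each level.
Level 0: 25
Level 1: 39
Level 2: 19
Level 3: 18, 20
Level 4: 5, 10
Level 5: 22, 31
Level 6: 27, 4
Level 7: 29
Full level-order sequence: 25, 39, 19, 18, 20, 5, 10, 22, 31, 27, 4, 29.

2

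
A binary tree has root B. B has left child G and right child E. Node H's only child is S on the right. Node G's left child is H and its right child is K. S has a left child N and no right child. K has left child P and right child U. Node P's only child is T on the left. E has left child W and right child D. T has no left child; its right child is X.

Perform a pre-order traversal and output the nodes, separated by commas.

B, G, H, S, N, K, P, T, X, U, E, W, D

Pre-order visits the node, then its left subtree, then its right subtree.
Visit B.
At B: go left to G.
  Visit G.
  At G: go left to H.
    Visit H.
    At H: no left child.
    At H: go right to S.
      Visit S.
      At S: go left to N.
        N is a leaf — visit N.
      At S: no right child.
  At G: go right to K.
    Visit K.
    At K: go left to P.
      Visit P.
      At P: go left to T.
        Visit T.
        At T: no left child.
        At T: go right to X.
          X is a leaf — visit X.
      At P: no right child.
    At K: go right to U.
      U is a leaf — visit U.
At B: go right to E.
  Visit E.
  At E: go left to W.
    W is a leaf — visit W.
  At E: go right to D.
    D is a leaf — visit D.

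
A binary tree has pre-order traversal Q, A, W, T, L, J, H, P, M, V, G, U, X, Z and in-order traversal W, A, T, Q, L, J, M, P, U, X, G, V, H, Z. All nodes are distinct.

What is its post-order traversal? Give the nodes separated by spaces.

The first element of pre-order is the root; it splits in-order into left and right subtrees.
Root Q: left subtree has 3 nodes {W, A, T}, right has 10 {L, J, M, P, U, X, G, V, H, Z}.
  Root A: left subtree has 1 node {W}, right has 1 {T}.
  Root L: left subtree has 0 nodes { }, right has 9 {J, M, P, U, X, G, V, H, Z}.
    Root J: left subtree has 0 nodes { }, right has 8 {M, P, U, X, G, V, H, Z}.
      Root H: left subtree has 6 nodes {M, P, U, X, G, V}, right has 1 {Z}.
        Root P: left subtree has 1 node {M}, right has 4 {U, X, G, V}.
          Root V: left subtree has 3 nodes {U, X, G}, right has 0 { }.
            Root G: left subtree has 2 nodes {U, X}, right has 0 { }.
              Root U: left subtree has 0 nodes { }, right has 1 {X}.

W T A M X U G V P Z H J L Q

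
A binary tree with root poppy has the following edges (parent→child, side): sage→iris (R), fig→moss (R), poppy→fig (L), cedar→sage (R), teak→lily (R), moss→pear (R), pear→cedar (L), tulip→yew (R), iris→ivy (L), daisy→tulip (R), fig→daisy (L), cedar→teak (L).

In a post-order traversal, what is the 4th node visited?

Post-order visits the left subtree, then the right subtree, then the node.
At poppy: go left to fig.
  At fig: go left to daisy.
    At daisy: no left child.
    At daisy: go right to tulip.
      At tulip: no left child.
      At tulip: go right to yew.
        yew is a leaf — visit yew.
      Visit tulip.
    Visit daisy.
  At fig: go right to moss.
    At moss: no left child.
    At moss: go right to pear.
      At pear: go left to cedar.
        At cedar: go left to teak.
          At teak: no left child.
          At teak: go right to lily.
            lily is a leaf — visit lily.
          Visit teak.
        At cedar: go right to sage.
          At sage: no left child.
          At sage: go right to iris.
            At iris: go left to ivy.
              ivy is a leaf — visit ivy.
            At iris: no right child.
            Visit iris.
          Visit sage.
        Visit cedar.
      At pear: no right child.
      Visit pear.
    Visit moss.
  Visit fig.
At poppy: no right child.
Visit poppy.
Full post-order sequence: yew, tulip, daisy, lily, teak, ivy, iris, sage, cedar, pear, moss, fig, poppy.

lily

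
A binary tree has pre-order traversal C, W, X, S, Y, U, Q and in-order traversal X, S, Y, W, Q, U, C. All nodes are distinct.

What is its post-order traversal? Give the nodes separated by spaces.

The first element of pre-order is the root; it splits in-order into left and right subtrees.
Root C: left subtree has 6 nodes {X, S, Y, W, Q, U}, right has 0 { }.
  Root W: left subtree has 3 nodes {X, S, Y}, right has 2 {Q, U}.
    Root X: left subtree has 0 nodes { }, right has 2 {S, Y}.
      Root S: left subtree has 0 nodes { }, right has 1 {Y}.
    Root U: left subtree has 1 node {Q}, right has 0 { }.

Y S X Q U W C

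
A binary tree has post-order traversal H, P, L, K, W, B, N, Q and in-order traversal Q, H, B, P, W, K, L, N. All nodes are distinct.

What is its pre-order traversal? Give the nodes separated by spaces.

Q N B H W P K L

The last element of post-order is the root; it splits in-order into left and right subtrees.
Root Q: left subtree has 0 nodes { }, right has 7 {H, B, P, W, K, L, N}.
  Root N: left subtree has 6 nodes {H, B, P, W, K, L}, right has 0 { }.
    Root B: left subtree has 1 node {H}, right has 4 {P, W, K, L}.
      Root W: left subtree has 1 node {P}, right has 2 {K, L}.
        Root K: left subtree has 0 nodes { }, right has 1 {L}.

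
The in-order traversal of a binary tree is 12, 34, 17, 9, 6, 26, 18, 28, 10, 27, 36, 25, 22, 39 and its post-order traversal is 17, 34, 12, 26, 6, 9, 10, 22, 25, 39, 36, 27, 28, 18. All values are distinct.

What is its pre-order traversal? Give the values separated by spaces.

18 9 12 34 17 6 26 28 27 10 36 39 25 22

The last element of post-order is the root; it splits in-order into left and right subtrees.
Root 18: left subtree has 6 nodes {12, 34, 17, 9, 6, 26}, right has 7 {28, 10, 27, 36, 25, 22, 39}.
  Root 9: left subtree has 3 nodes {12, 34, 17}, right has 2 {6, 26}.
    Root 12: left subtree has 0 nodes { }, right has 2 {34, 17}.
      Root 34: left subtree has 0 nodes { }, right has 1 {17}.
    Root 6: left subtree has 0 nodes { }, right has 1 {26}.
  Root 28: left subtree has 0 nodes { }, right has 6 {10, 27, 36, 25, 22, 39}.
    Root 27: left subtree has 1 node {10}, right has 4 {36, 25, 22, 39}.
      Root 36: left subtree has 0 nodes { }, right has 3 {25, 22, 39}.
        Root 39: left subtree has 2 nodes {25, 22}, right has 0 { }.
          Root 25: left subtree has 0 nodes { }, right has 1 {22}.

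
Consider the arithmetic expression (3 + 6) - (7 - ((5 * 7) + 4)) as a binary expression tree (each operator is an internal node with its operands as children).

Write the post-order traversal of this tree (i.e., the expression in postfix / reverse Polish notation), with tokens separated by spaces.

Post-order on an expression tree gives postfix notation: for each operator, emit left operand, right operand, then the operator.

3 6 + 7 5 7 * 4 + - -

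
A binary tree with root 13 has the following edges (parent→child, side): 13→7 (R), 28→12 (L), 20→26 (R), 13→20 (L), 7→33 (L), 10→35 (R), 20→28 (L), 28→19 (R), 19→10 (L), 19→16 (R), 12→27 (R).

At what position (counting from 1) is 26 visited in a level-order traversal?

5

Level-order visits nodes level by level from the root, left to right within each level.
Level 0: 13
Level 1: 20, 7
Level 2: 28, 26, 33
Level 3: 12, 19
Level 4: 27, 10, 16
Level 5: 35
Full level-order sequence: 13, 20, 7, 28, 26, 33, 12, 19, 27, 10, 16, 35.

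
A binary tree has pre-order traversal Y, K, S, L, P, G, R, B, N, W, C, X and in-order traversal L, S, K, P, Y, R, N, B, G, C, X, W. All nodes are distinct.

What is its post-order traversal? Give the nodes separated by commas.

L, S, P, K, N, B, R, X, C, W, G, Y

The first element of pre-order is the root; it splits in-order into left and right subtrees.
Root Y: left subtree has 4 nodes {L, S, K, P}, right has 7 {R, N, B, G, C, X, W}.
  Root K: left subtree has 2 nodes {L, S}, right has 1 {P}.
    Root S: left subtree has 1 node {L}, right has 0 { }.
  Root G: left subtree has 3 nodes {R, N, B}, right has 3 {C, X, W}.
    Root R: left subtree has 0 nodes { }, right has 2 {N, B}.
      Root B: left subtree has 1 node {N}, right has 0 { }.
    Root W: left subtree has 2 nodes {C, X}, right has 0 { }.
      Root C: left subtree has 0 nodes { }, right has 1 {X}.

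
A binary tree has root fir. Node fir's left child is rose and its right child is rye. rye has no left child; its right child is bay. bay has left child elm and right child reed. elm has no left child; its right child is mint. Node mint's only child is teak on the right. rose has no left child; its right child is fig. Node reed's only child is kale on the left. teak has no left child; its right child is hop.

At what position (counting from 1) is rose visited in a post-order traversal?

2

Post-order visits the left subtree, then the right subtree, then the node.
At fir: go left to rose.
  At rose: no left child.
  At rose: go right to fig.
    fig is a leaf — visit fig.
  Visit rose.
At fir: go right to rye.
  At rye: no left child.
  At rye: go right to bay.
    At bay: go left to elm.
      At elm: no left child.
      At elm: go right to mint.
        At mint: no left child.
        At mint: go right to teak.
          At teak: no left child.
          At teak: go right to hop.
            hop is a leaf — visit hop.
          Visit teak.
        Visit mint.
      Visit elm.
    At bay: go right to reed.
      At reed: go left to kale.
        kale is a leaf — visit kale.
      At reed: no right child.
      Visit reed.
    Visit bay.
  Visit rye.
Visit fir.
Full post-order sequence: fig, rose, hop, teak, mint, elm, kale, reed, bay, rye, fir.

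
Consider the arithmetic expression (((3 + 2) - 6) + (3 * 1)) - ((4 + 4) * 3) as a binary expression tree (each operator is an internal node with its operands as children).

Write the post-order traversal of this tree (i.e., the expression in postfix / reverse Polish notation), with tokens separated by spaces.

Post-order on an expression tree gives postfix notation: for each operator, emit left operand, right operand, then the operator.

3 2 + 6 - 3 1 * + 4 4 + 3 * -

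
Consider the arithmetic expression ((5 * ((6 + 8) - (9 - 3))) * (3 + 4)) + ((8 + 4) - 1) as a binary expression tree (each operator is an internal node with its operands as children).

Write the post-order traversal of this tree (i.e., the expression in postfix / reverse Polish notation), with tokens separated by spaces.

Post-order on an expression tree gives postfix notation: for each operator, emit left operand, right operand, then the operator.

5 6 8 + 9 3 - - * 3 4 + * 8 4 + 1 - +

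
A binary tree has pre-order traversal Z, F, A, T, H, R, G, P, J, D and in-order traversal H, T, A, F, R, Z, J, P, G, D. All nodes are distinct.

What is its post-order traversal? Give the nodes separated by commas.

H, T, A, R, F, J, P, D, G, Z

The first element of pre-order is the root; it splits in-order into left and right subtrees.
Root Z: left subtree has 5 nodes {H, T, A, F, R}, right has 4 {J, P, G, D}.
  Root F: left subtree has 3 nodes {H, T, A}, right has 1 {R}.
    Root A: left subtree has 2 nodes {H, T}, right has 0 { }.
      Root T: left subtree has 1 node {H}, right has 0 { }.
  Root G: left subtree has 2 nodes {J, P}, right has 1 {D}.
    Root P: left subtree has 1 node {J}, right has 0 { }.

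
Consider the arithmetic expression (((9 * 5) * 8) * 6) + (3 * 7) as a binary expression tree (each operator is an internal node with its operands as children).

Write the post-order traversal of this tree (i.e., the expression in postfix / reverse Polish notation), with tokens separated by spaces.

Post-order on an expression tree gives postfix notation: for each operator, emit left operand, right operand, then the operator.

9 5 * 8 * 6 * 3 7 * +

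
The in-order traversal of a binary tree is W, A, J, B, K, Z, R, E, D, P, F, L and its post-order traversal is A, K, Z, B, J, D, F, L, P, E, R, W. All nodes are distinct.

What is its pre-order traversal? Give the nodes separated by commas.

W, R, J, A, B, Z, K, E, P, D, L, F

The last element of post-order is the root; it splits in-order into left and right subtrees.
Root W: left subtree has 0 nodes { }, right has 11 {A, J, B, K, Z, R, E, D, P, F, L}.
  Root R: left subtree has 5 nodes {A, J, B, K, Z}, right has 5 {E, D, P, F, L}.
    Root J: left subtree has 1 node {A}, right has 3 {B, K, Z}.
      Root B: left subtree has 0 nodes { }, right has 2 {K, Z}.
        Root Z: left subtree has 1 node {K}, right has 0 { }.
    Root E: left subtree has 0 nodes { }, right has 4 {D, P, F, L}.
      Root P: left subtree has 1 node {D}, right has 2 {F, L}.
        Root L: left subtree has 1 node {F}, right has 0 { }.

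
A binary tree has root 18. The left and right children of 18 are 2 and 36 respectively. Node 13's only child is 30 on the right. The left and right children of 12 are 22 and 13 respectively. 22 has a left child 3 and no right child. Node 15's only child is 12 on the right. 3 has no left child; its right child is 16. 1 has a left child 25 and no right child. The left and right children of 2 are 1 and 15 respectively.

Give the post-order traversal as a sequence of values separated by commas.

25, 1, 16, 3, 22, 30, 13, 12, 15, 2, 36, 18

Post-order visits the left subtree, then the right subtree, then the node.
At 18: go left to 2.
  At 2: go left to 1.
    At 1: go left to 25.
      25 is a leaf — visit 25.
    At 1: no right child.
    Visit 1.
  At 2: go right to 15.
    At 15: no left child.
    At 15: go right to 12.
      At 12: go left to 22.
        At 22: go left to 3.
          At 3: no left child.
          At 3: go right to 16.
            16 is a leaf — visit 16.
          Visit 3.
        At 22: no right child.
        Visit 22.
      At 12: go right to 13.
        At 13: no left child.
        At 13: go right to 30.
          30 is a leaf — visit 30.
        Visit 13.
      Visit 12.
    Visit 15.
  Visit 2.
At 18: go right to 36.
  36 is a leaf — visit 36.
Visit 18.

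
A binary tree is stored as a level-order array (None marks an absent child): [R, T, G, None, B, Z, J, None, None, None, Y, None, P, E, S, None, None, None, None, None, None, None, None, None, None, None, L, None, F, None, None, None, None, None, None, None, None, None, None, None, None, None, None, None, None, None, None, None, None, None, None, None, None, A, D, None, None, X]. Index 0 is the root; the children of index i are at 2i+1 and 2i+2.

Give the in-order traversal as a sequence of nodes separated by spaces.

T B Y R Z P A L D G E X F J S

In-order visits the left subtree, then the node, then the right subtree.
At R: go left to T.
  At T: no left child.
  Visit T.
  At T: go right to B.
    At B: no left child.
    Visit B.
    At B: go right to Y.
      Y is a leaf — visit Y.
Visit R.
At R: go right to G.
  At G: go left to Z.
    At Z: no left child.
    Visit Z.
    At Z: go right to P.
      At P: no left child.
      Visit P.
      At P: go right to L.
        At L: go left to A.
          A is a leaf — visit A.
        Visit L.
        At L: go right to D.
          D is a leaf — visit D.
  Visit G.
  At G: go right to J.
    At J: go left to E.
      At E: no left child.
      Visit E.
      At E: go right to F.
        At F: go left to X.
          X is a leaf — visit X.
        Visit F.
        At F: no right child.
    Visit J.
    At J: go right to S.
      S is a leaf — visit S.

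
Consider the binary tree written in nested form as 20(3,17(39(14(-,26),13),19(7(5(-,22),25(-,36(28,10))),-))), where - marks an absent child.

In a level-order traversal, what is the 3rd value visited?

17

Level-order visits nodes level by level from the root, left to right within each level.
Level 0: 20
Level 1: 3, 17
Level 2: 39, 19
Level 3: 14, 13, 7
Level 4: 26, 5, 25
Level 5: 22, 36
Level 6: 28, 10
Full level-order sequence: 20, 3, 17, 39, 19, 14, 13, 7, 26, 5, 25, 22, 36, 28, 10.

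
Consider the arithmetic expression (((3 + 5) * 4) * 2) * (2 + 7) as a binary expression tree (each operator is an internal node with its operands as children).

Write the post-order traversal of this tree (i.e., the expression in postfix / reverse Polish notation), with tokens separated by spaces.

Post-order on an expression tree gives postfix notation: for each operator, emit left operand, right operand, then the operator.

3 5 + 4 * 2 * 2 7 + *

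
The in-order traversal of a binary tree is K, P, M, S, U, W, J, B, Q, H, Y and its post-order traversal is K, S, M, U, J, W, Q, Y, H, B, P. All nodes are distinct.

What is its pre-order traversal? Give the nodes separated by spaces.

The last element of post-order is the root; it splits in-order into left and right subtrees.
Root P: left subtree has 1 node {K}, right has 9 {M, S, U, W, J, B, Q, H, Y}.
  Root B: left subtree has 5 nodes {M, S, U, W, J}, right has 3 {Q, H, Y}.
    Root W: left subtree has 3 nodes {M, S, U}, right has 1 {J}.
      Root U: left subtree has 2 nodes {M, S}, right has 0 { }.
        Root M: left subtree has 0 nodes { }, right has 1 {S}.
    Root H: left subtree has 1 node {Q}, right has 1 {Y}.

P K B W U M S J H Q Y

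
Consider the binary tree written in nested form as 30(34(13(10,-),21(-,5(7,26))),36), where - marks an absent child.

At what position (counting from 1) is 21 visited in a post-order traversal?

6

Post-order visits the left subtree, then the right subtree, then the node.
At 30: go left to 34.
  At 34: go left to 13.
    At 13: go left to 10.
      10 is a leaf — visit 10.
    At 13: no right child.
    Visit 13.
  At 34: go right to 21.
    At 21: no left child.
    At 21: go right to 5.
      At 5: go left to 7.
        7 is a leaf — visit 7.
      At 5: go right to 26.
        26 is a leaf — visit 26.
      Visit 5.
    Visit 21.
  Visit 34.
At 30: go right to 36.
  36 is a leaf — visit 36.
Visit 30.
Full post-order sequence: 10, 13, 7, 26, 5, 21, 34, 36, 30.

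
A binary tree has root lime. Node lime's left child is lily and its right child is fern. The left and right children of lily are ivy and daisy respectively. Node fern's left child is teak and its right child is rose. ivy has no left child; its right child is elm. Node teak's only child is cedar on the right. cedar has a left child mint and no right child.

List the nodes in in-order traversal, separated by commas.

ivy, elm, lily, daisy, lime, teak, mint, cedar, fern, rose

In-order visits the left subtree, then the node, then the right subtree.
At lime: go left to lily.
  At lily: go left to ivy.
    At ivy: no left child.
    Visit ivy.
    At ivy: go right to elm.
      elm is a leaf — visit elm.
  Visit lily.
  At lily: go right to daisy.
    daisy is a leaf — visit daisy.
Visit lime.
At lime: go right to fern.
  At fern: go left to teak.
    At teak: no left child.
    Visit teak.
    At teak: go right to cedar.
      At cedar: go left to mint.
        mint is a leaf — visit mint.
      Visit cedar.
      At cedar: no right child.
  Visit fern.
  At fern: go right to rose.
    rose is a leaf — visit rose.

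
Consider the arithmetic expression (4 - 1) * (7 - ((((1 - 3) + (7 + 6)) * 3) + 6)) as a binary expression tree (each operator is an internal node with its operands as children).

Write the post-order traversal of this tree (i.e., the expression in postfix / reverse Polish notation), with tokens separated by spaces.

Post-order on an expression tree gives postfix notation: for each operator, emit left operand, right operand, then the operator.

4 1 - 7 1 3 - 7 6 + + 3 * 6 + - *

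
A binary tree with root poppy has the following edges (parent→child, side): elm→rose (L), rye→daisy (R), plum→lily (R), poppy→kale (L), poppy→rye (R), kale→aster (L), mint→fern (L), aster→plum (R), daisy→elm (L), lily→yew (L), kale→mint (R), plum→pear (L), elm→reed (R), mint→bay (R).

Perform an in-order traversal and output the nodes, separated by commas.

In-order visits the left subtree, then the node, then the right subtree.
At poppy: go left to kale.
  At kale: go left to aster.
    At aster: no left child.
    Visit aster.
    At aster: go right to plum.
      At plum: go left to pear.
        pear is a leaf — visit pear.
      Visit plum.
      At plum: go right to lily.
        At lily: go left to yew.
          yew is a leaf — visit yew.
        Visit lily.
        At lily: no right child.
  Visit kale.
  At kale: go right to mint.
    At mint: go left to fern.
      fern is a leaf — visit fern.
    Visit mint.
    At mint: go right to bay.
      bay is a leaf — visit bay.
Visit poppy.
At poppy: go right to rye.
  At rye: no left child.
  Visit rye.
  At rye: go right to daisy.
    At daisy: go left to elm.
      At elm: go left to rose.
        rose is a leaf — visit rose.
      Visit elm.
      At elm: go right to reed.
        reed is a leaf — visit reed.
    Visit daisy.
    At daisy: no right child.

aster, pear, plum, yew, lily, kale, fern, mint, bay, poppy, rye, rose, elm, reed, daisy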